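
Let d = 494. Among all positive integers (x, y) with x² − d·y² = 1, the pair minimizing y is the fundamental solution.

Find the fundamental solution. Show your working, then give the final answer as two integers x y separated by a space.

√494 → a₀=22, period (4,2,2,1,2,1,2,2,4,44); ℓ=10 even so k=9
i=0: a=22 ⇒ p=22, q=1
i=1: a=4 ⇒ p=89, q=4
…
i=4: a=1 ⇒ p=689, q=31
…
i=7: a=2 ⇒ p=6979, q=314
i=8: a=2 ⇒ p=16514, q=743
i=9: a=4 ⇒ p=73035, q=3286
fundamental: x₁=73035, y₁=3286  (since 5334111225 − 494·10797796 = 1)

73035 3286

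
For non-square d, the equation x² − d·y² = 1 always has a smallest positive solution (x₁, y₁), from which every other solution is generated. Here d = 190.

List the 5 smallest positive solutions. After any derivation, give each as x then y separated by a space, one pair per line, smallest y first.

√190 → a₀=13, period (1,3,1,1,1,…,3,1,26); ℓ=14 even so k=13
a_0=13:  p_0=13·1+0=13,  q_0=13·0+1=1
…
a_2=3:  p_2=3·14+13=55,  q_2=3·1+1=4
a_3=1:  p_3=1·55+14=69,  q_3=1·4+1=5
…
a_5=1:  p_5=1·124+69=193,  q_5=1·9+5=14
a_6=2:  p_6=2·193+124=510,  q_6=2·14+9=37
a_7=2:  p_7=2·510+193=1213,  q_7=2·37+14=88
a_8=2:  p_8=2·1213+510=2936,  q_8=2·88+37=213
…
a_11=1:  p_11=1·7085+4149=11234,  q_11=1·514+301=815
a_12=3:  p_12=3·11234+7085=40787,  q_12=3·815+514=2959
a_13=1:  p_13=1·40787+11234=52021,  q_13=1·2959+815=3774
fundamental: x₁=52021, y₁=3774  (since 2706184441 − 190·14243076 = 1)
(x_2, y_2) = (52021·52021 + 190·3774·3774, 52021·3774 + 3774·52021) = (5412368881, 392654508)
(x_3, y_3) = (52021·5412368881 + 190·3774·392654508, 52021·392654508 + 3774·5412368881) = (563113683064981, 40852560317562)
(x_4, y_4) = (52021·563113683064981 + 190·3774·40852560317562, 52021·40852560317562 + 3774·563113683064981) = (58587473808034384321, 4250382080167131096)
(x_5, y_5) = (52021·58587473808034384321 + 190·3774·4250382080167131096, 52021·4250382080167131096 + 3774·58587473808034384321) = (6095557949372399730460501, 442218252343896093172470)

52021 3774
5412368881 392654508
563113683064981 40852560317562
58587473808034384321 4250382080167131096
6095557949372399730460501 442218252343896093172470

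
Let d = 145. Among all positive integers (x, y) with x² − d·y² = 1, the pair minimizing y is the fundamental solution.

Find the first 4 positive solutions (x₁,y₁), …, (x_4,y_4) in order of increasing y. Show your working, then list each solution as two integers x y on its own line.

289 24
167041 13872
96549409 8017992
55805391361 4634385504

√145 → a₀=12, period (24); ℓ=1 odd so k=1
i=0: a=12 ⇒ p=12, q=1
i=1: a=24 ⇒ p=289, q=24
fundamental: x₁=289, y₁=24  (since 83521 − 145·576 = 1)
(x_2, y_2) = (289·289 + 145·24·24, 289·24 + 24·289) = (167041, 13872)
(x_3, y_3) = (289·167041 + 145·24·13872, 289·13872 + 24·167041) = (96549409, 8017992)
(x_4, y_4) = (289·96549409 + 145·24·8017992, 289·8017992 + 24·96549409) = (55805391361, 4634385504)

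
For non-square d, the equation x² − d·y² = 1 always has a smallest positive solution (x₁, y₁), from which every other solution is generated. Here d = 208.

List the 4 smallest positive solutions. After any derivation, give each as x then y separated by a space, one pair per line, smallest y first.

[14; 2,2,1,2,2,28] for √208; ℓ=6 ⇒ convergent index 5
a_0=14:  p_0=14·1+0=14,  q_0=14·0+1=1
a_1=2:  p_1=2·14+1=29,  q_1=2·1+0=2
a_2=2:  p_2=2·29+14=72,  q_2=2·2+1=5
a_3=1:  p_3=1·72+29=101,  q_3=1·5+2=7
a_4=2:  p_4=2·101+72=274,  q_4=2·7+5=19
a_5=2:  p_5=2·274+101=649,  q_5=2·19+7=45
(x₁, y₁) = (649, 45);  649² − 208·45² = 1 ✓
k=2:  x_2 = 649·649+208·45·45 = 842401,  y_2 = 649·45+45·649 = 58410
k=3:  x_3 = 649·842401+208·45·58410 = 1093435849,  y_3 = 649·58410+45·842401 = 75816135
k=4:  x_4 = 649·1093435849+208·45·75816135 = 1419278889601,  y_4 = 649·75816135+45·1093435849 = 98409284820

649 45
842401 58410
1093435849 75816135
1419278889601 98409284820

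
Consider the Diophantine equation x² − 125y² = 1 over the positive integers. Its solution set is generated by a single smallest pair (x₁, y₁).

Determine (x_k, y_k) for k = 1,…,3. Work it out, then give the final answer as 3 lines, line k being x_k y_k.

√125 = [11; 5,1,1,5,22, …], period ℓ=5 (odd) → k=9
k=0  a_k=11  p_k/q_k = 11/1
k=1  a_k=5  p_k/q_k = 56/5
k=2  a_k=1  p_k/q_k = 67/6
k=3  a_k=1  p_k/q_k = 123/11
k=4  a_k=5  p_k/q_k = 682/61
k=5  a_k=22  p_k/q_k = 15127/1353
…
k=8  a_k=1  p_k/q_k = 167761/15005
k=9  a_k=5  p_k/q_k = 930249/83204
→ (930249, 83204).  Check: 930249²=865363202001, 125·83204²=865363202000, difference 1.
k=2:  x_2 = 930249·930249+125·83204·83204 = 1730726404001,  y_2 = 930249·83204+83204·930249 = 154800875592
k=3:  x_3 = 930249·1730726404001+125·83204·154800875592 = 3220013013190122249,  y_3 = 930249·154800875592+83204·1730726404001 = 288006719437081612

930249 83204
1730726404001 154800875592
3220013013190122249 288006719437081612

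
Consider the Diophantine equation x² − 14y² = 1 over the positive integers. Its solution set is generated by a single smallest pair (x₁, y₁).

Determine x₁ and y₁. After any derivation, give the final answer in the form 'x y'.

d=14: √d = [3; 1,2,1,6] (ℓ=4, even), read p_3/q_3
i=0: a=3 ⇒ p=3, q=1
…
i=2: a=2 ⇒ p=11, q=3
i=3: a=1 ⇒ p=15, q=4
fundamental: x₁=15, y₁=4  (since 225 − 14·16 = 1)

15 4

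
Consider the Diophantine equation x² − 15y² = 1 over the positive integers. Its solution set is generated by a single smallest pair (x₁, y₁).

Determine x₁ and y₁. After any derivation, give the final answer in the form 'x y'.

4 1

[3; 1,6] for √15; ℓ=2 ⇒ convergent index 1
a_0=3:  p_0=3·1+0=3,  q_0=3·0+1=1
a_1=1:  p_1=1·3+1=4,  q_1=1·1+0=1
(x₁, y₁) = (4, 1);  4² − 15·1² = 1 ✓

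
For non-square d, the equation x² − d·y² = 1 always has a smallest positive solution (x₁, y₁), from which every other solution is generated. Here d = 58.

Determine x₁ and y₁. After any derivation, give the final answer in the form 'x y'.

19603 2574

d=58: √d = [7; 1,1,1,1,1,1,14] (ℓ=7, odd), read p_13/q_13
step 0: (7, 1)  from 7·(1,0) + (0,1)
step 1: (8, 1)  from 1·(7,1) + (1,0)
step 2: (15, 2)  from 1·(8,1) + (7,1)
step 3: (23, 3)  from 1·(15,2) + (8,1)
step 4: (38, 5)  from 1·(23,3) + (15,2)
step 5: (61, 8)  from 1·(38,5) + (23,3)
step 6: (99, 13)  from 1·(61,8) + (38,5)
step 7: (1447, 190)  from 14·(99,13) + (61,8)
…
step 9: (2993, 393)  from 1·(1546,203) + (1447,190)
step 10: (4539, 596)  from 1·(2993,393) + (1546,203)
…
step 12: (12071, 1585)  from 1·(7532,989) + (4539,596)
step 13: (19603, 2574)  from 1·(12071,1585) + (7532,989)
(x₁, y₁) = (19603, 2574);  19603² − 58·2574² = 1 ✓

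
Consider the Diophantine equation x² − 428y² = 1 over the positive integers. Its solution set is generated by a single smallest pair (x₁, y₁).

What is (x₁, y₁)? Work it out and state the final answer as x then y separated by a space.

1850887 89466

√428 = [20; 1,2,4,1,5,10,5,1,4,2,1,40, …], period ℓ=12 (even) → k=11
i=0: a=20 ⇒ p=20, q=1
i=1: a=1 ⇒ p=21, q=1
i=2: a=2 ⇒ p=62, q=3
i=3: a=4 ⇒ p=269, q=13
…
i=6: a=10 ⇒ p=19571, q=946
i=7: a=5 ⇒ p=99779, q=4823
i=8: a=1 ⇒ p=119350, q=5769
…
i=10: a=2 ⇒ p=1273708, q=61567
i=11: a=1 ⇒ p=1850887, q=89466
fundamental: x₁=1850887, y₁=89466  (since 3425782686769 − 428·8004165156 = 1)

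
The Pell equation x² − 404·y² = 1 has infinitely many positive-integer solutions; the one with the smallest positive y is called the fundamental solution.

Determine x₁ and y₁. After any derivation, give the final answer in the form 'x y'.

201 10

√404 = [20; 10,40, …], period ℓ=2 (even) → k=1
k=0  a_k=20  p_k/q_k = 20/1
k=1  a_k=10  p_k/q_k = 201/10
fundamental: x₁=201, y₁=10  (since 40401 − 404·100 = 1)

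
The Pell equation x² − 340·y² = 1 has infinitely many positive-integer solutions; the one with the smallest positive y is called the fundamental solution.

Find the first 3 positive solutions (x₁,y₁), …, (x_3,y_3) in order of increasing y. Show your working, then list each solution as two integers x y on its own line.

285769 15498
163327842721 8857695924
93348068572789129 5062509812995614

√340 = [18; 2,3,1,1,1,…,3,2,36, …], period ℓ=14 (even) → k=13
k=0  a_k=18  p_k/q_k = 18/1
k=1  a_k=2  p_k/q_k = 37/2
…
k=3  a_k=1  p_k/q_k = 166/9
k=4  a_k=1  p_k/q_k = 295/16
k=5  a_k=1  p_k/q_k = 461/25
k=6  a_k=1  p_k/q_k = 756/41
k=7  a_k=8  p_k/q_k = 6509/353
…
k=10  a_k=1  p_k/q_k = 21039/1141
k=11  a_k=1  p_k/q_k = 34813/1888
k=12  a_k=3  p_k/q_k = 125478/6805
k=13  a_k=2  p_k/q_k = 285769/15498
(x₁, y₁) = (285769, 15498);  285769² − 340·15498² = 1 ✓
(285769+15498√340)^2 = 163327842721 + 8857695924√340
(285769+15498√340)^3 = 93348068572789129 + 5062509812995614√340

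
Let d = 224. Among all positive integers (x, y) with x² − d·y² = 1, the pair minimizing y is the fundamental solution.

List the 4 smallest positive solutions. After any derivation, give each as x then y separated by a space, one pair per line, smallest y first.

15 1
449 30
13455 899
403201 26940

d=224: √d = [14; 1,28] (ℓ=2, even), read p_1/q_1
a_0=14:  p_0=14·1+0=14,  q_0=14·0+1=1
a_1=1:  p_1=1·14+1=15,  q_1=1·1+0=1
→ (15, 1).  Check: 15²=225, 224·1²=224, difference 1.
(15+1√224)^2 = 449 + 30√224
(15+1√224)^3 = 13455 + 899√224
(15+1√224)^4 = 403201 + 26940√224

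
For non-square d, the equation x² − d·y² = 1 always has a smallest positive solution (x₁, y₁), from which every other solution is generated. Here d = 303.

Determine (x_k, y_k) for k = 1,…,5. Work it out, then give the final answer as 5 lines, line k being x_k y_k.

√303 → a₀=17, period (2,2,5,2,2,34); ℓ=6 even so k=5
step 0: (17, 1)  from 17·(1,0) + (0,1)
step 1: (35, 2)  from 2·(17,1) + (1,0)
step 2: (87, 5)  from 2·(35,2) + (17,1)
…
step 4: (1027, 59)  from 2·(470,27) + (87,5)
step 5: (2524, 145)  from 2·(1027,59) + (470,27)
(x₁, y₁) = (2524, 145);  2524² − 303·145² = 1 ✓
(x_2, y_2) = (2524·2524 + 303·145·145, 2524·145 + 145·2524) = (12741151, 731960)
(x_3, y_3) = (2524·12741151 + 303·145·731960, 2524·731960 + 145·12741151) = (64317327724, 3694933935)
(x_4, y_4) = (2524·64317327724 + 303·145·3694933935, 2524·3694933935 + 145·64317327724) = (324673857609601, 18652025771920)
(x_5, y_5) = (2524·324673857609601 + 303·145·18652025771920, 2524·18652025771920 + 145·324673857609601) = (1638953568895938124, 94155422401718225)

2524 145
12741151 731960
64317327724 3694933935
324673857609601 18652025771920
1638953568895938124 94155422401718225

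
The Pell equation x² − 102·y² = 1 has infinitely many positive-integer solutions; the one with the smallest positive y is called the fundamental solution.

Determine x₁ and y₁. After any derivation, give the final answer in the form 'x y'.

101 10

√102 = [10; 10,20, …], period ℓ=2 (even) → k=1
step 0: (10, 1)  from 10·(1,0) + (0,1)
step 1: (101, 10)  from 10·(10,1) + (1,0)
(x₁, y₁) = (101, 10);  101² − 102·10² = 1 ✓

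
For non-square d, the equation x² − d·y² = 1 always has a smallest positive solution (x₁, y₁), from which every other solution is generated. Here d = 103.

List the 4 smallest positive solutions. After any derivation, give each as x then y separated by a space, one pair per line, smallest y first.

227528 22419
103537981567 10201900464
47115579739725224 4642436017523565
21440227253936863550977 2112568364380001494176

√103 = [10; 6,1,2,1,1,9,1,1,2,1,6,20, …], period ℓ=12 (even) → k=11
k=0  a_k=10  p_k/q_k = 10/1
…
k=2  a_k=1  p_k/q_k = 71/7
k=3  a_k=2  p_k/q_k = 203/20
k=4  a_k=1  p_k/q_k = 274/27
k=5  a_k=1  p_k/q_k = 477/47
k=6  a_k=9  p_k/q_k = 4567/450
k=7  a_k=1  p_k/q_k = 5044/497
k=8  a_k=1  p_k/q_k = 9611/947
k=9  a_k=2  p_k/q_k = 24266/2391
k=10  a_k=1  p_k/q_k = 33877/3338
k=11  a_k=6  p_k/q_k = 227528/22419
(x₁, y₁) = (227528, 22419);  227528² − 103·22419² = 1 ✓
n=2: (227528,22419)∘(227528,22419) = (227528·227528+103·22419·22419, 227528·22419+22419·227528) = (103537981567,10201900464)
n=3: (103537981567,10201900464)∘(227528,22419) = (227528·103537981567+103·22419·10201900464, 227528·10201900464+22419·103537981567) = (47115579739725224,4642436017523565)
n=4: (47115579739725224,4642436017523565)∘(227528,22419) = (227528·47115579739725224+103·22419·4642436017523565, 227528·4642436017523565+22419·47115579739725224) = (21440227253936863550977,2112568364380001494176)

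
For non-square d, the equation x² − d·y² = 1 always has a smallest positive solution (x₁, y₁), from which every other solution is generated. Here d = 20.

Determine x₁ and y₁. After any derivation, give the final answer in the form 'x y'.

√20 → a₀=4, period (2,8); ℓ=2 even so k=1
step 0: (4, 1)  from 4·(1,0) + (0,1)
step 1: (9, 2)  from 2·(4,1) + (1,0)
fundamental: x₁=9, y₁=2  (since 81 − 20·4 = 1)

9 2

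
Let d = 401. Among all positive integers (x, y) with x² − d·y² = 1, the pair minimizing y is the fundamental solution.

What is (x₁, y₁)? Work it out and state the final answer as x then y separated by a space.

[20; 40] for √401; ℓ=1 ⇒ convergent index 1
a_0=20:  p_0=20·1+0=20,  q_0=20·0+1=1
a_1=40:  p_1=40·20+1=801,  q_1=40·1+0=40
→ (801, 40).  Check: 801²=641601, 401·40²=641600, difference 1.

801 40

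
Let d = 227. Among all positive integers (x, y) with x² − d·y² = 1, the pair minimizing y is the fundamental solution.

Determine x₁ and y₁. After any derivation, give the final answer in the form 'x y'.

[15; 15,30] for √227; ℓ=2 ⇒ convergent index 1
step 0: (15, 1)  from 15·(1,0) + (0,1)
step 1: (226, 15)  from 15·(15,1) + (1,0)
fundamental: x₁=226, y₁=15  (since 51076 − 227·225 = 1)

226 15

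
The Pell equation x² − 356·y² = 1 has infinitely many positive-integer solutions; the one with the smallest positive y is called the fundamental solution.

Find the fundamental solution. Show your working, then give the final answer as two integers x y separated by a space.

d=356: √d = [18; 1,6,1,1,2,…,6,1,36] (ℓ=14, even), read p_13/q_13
i=0: a=18 ⇒ p=18, q=1
…
i=2: a=6 ⇒ p=132, q=7
…
i=4: a=1 ⇒ p=283, q=15
i=5: a=2 ⇒ p=717, q=38
i=6: a=1 ⇒ p=1000, q=53
i=7: a=8 ⇒ p=8717, q=462
i=8: a=1 ⇒ p=9717, q=515
…
i=12: a=6 ⇒ p=433982, q=23001
i=13: a=1 ⇒ p=500001, q=26500
(x₁, y₁) = (500001, 26500);  500001² − 356·26500² = 1 ✓

500001 26500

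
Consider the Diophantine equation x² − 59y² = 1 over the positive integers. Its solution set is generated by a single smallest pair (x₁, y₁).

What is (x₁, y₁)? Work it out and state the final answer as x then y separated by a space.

530 69

d=59: √d = [7; 1,2,7,2,1,14] (ℓ=6, even), read p_5/q_5
step 0: (7, 1)  from 7·(1,0) + (0,1)
…
step 4: (361, 47)  from 2·(169,22) + (23,3)
step 5: (530, 69)  from 1·(361,47) + (169,22)
fundamental: x₁=530, y₁=69  (since 280900 − 59·4761 = 1)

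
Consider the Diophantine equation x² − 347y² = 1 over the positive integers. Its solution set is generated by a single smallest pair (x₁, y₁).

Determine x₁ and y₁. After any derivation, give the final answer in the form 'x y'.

√347 → a₀=18, period (1,1,1,2,4,…,1,1,36); ℓ=14 even so k=13
k=0  a_k=18  p_k/q_k = 18/1
…
k=2  a_k=1  p_k/q_k = 37/2
…
k=4  a_k=2  p_k/q_k = 149/8
k=5  a_k=4  p_k/q_k = 652/35
…
k=8  a_k=1  p_k/q_k = 15070/809
…
k=10  a_k=2  p_k/q_k = 164168/8813
k=11  a_k=1  p_k/q_k = 238717/12815
k=12  a_k=1  p_k/q_k = 402885/21628
k=13  a_k=1  p_k/q_k = 641602/34443
→ (641602, 34443).  Check: 641602²=411653126404, 347·34443²=411653126403, difference 1.

641602 34443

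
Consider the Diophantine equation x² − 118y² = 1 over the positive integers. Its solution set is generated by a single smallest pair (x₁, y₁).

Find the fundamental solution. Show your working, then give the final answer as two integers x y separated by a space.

√118 → a₀=10, period (1,6,3,2,10,2,3,6,1,20); ℓ=10 even so k=9
k=0  a_k=10  p_k/q_k = 10/1
…
k=2  a_k=6  p_k/q_k = 76/7
…
k=7  a_k=3  p_k/q_k = 42115/3877
k=8  a_k=6  p_k/q_k = 264802/24377
k=9  a_k=1  p_k/q_k = 306917/28254
→ (306917, 28254).  Check: 306917²=94198044889, 118·28254²=94198044888, difference 1.

306917 28254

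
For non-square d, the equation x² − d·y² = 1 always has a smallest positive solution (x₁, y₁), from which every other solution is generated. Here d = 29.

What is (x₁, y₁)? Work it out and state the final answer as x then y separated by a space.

√29 → a₀=5, period (2,1,1,2,10); ℓ=5 odd so k=9
i=0: a=5 ⇒ p=5, q=1
…
i=2: a=1 ⇒ p=16, q=3
…
i=4: a=2 ⇒ p=70, q=13
i=5: a=10 ⇒ p=727, q=135
i=6: a=2 ⇒ p=1524, q=283
i=7: a=1 ⇒ p=2251, q=418
i=8: a=1 ⇒ p=3775, q=701
i=9: a=2 ⇒ p=9801, q=1820
(x₁, y₁) = (9801, 1820);  9801² − 29·1820² = 1 ✓

9801 1820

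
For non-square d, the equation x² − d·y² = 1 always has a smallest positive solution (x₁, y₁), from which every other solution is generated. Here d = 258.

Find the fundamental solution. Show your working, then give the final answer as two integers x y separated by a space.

d=258: √d = [16; 16,32] (ℓ=2, even), read p_1/q_1
step 0: (16, 1)  from 16·(1,0) + (0,1)
step 1: (257, 16)  from 16·(16,1) + (1,0)
fundamental: x₁=257, y₁=16  (since 66049 − 258·256 = 1)

257 16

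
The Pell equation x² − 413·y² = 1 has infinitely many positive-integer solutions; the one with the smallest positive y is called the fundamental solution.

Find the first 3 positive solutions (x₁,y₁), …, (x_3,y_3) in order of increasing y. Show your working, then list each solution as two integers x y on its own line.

113399 5580
25718666401 1265532840
5832942102300599 287020317040740

[20; 3,9,1,4,1,9,3,40] for √413; ℓ=8 ⇒ convergent index 7
k=0  a_k=20  p_k/q_k = 20/1
k=1  a_k=3  p_k/q_k = 61/3
…
k=4  a_k=4  p_k/q_k = 3089/152
…
k=6  a_k=9  p_k/q_k = 36560/1799
k=7  a_k=3  p_k/q_k = 113399/5580
(x₁, y₁) = (113399, 5580);  113399² − 413·5580² = 1 ✓
k=2:  x_2 = 113399·113399+413·5580·5580 = 25718666401,  y_2 = 113399·5580+5580·113399 = 1265532840
k=3:  x_3 = 113399·25718666401+413·5580·1265532840 = 5832942102300599,  y_3 = 113399·1265532840+5580·25718666401 = 287020317040740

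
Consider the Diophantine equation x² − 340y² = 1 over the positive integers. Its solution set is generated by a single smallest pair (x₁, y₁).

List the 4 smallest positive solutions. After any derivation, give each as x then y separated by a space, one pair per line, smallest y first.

√340 = [18; 2,3,1,1,1,…,3,2,36, …], period ℓ=14 (even) → k=13
a_0=18:  p_0=18·1+0=18,  q_0=18·0+1=1
a_1=2:  p_1=2·18+1=37,  q_1=2·1+0=2
a_2=3:  p_2=3·37+18=129,  q_2=3·2+1=7
a_3=1:  p_3=1·129+37=166,  q_3=1·7+2=9
a_4=1:  p_4=1·166+129=295,  q_4=1·9+7=16
a_5=1:  p_5=1·295+166=461,  q_5=1·16+9=25
a_6=1:  p_6=1·461+295=756,  q_6=1·25+16=41
a_7=8:  p_7=8·756+461=6509,  q_7=8·41+25=353
a_8=1:  p_8=1·6509+756=7265,  q_8=1·353+41=394
a_9=1:  p_9=1·7265+6509=13774,  q_9=1·394+353=747
a_10=1:  p_10=1·13774+7265=21039,  q_10=1·747+394=1141
…
a_12=3:  p_12=3·34813+21039=125478,  q_12=3·1888+1141=6805
a_13=2:  p_13=2·125478+34813=285769,  q_13=2·6805+1888=15498
fundamental: x₁=285769, y₁=15498  (since 81663921361 − 340·240188004 = 1)
(285769+15498√340)^2 = 163327842721 + 8857695924√340
(285769+15498√340)^3 = 93348068572789129 + 5062509812995614√340
(285769+15498√340)^4 = 53351968415791425367681 + 2893416733491029538408√340

285769 15498
163327842721 8857695924
93348068572789129 5062509812995614
53351968415791425367681 2893416733491029538408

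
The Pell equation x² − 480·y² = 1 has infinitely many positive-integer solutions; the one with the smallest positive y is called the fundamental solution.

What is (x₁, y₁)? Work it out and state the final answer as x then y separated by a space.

√480 → a₀=21, period (1,9,1,42); ℓ=4 even so k=3
step 0: (21, 1)  from 21·(1,0) + (0,1)
step 1: (22, 1)  from 1·(21,1) + (1,0)
step 2: (219, 10)  from 9·(22,1) + (21,1)
step 3: (241, 11)  from 1·(219,10) + (22,1)
fundamental: x₁=241, y₁=11  (since 58081 − 480·121 = 1)

241 11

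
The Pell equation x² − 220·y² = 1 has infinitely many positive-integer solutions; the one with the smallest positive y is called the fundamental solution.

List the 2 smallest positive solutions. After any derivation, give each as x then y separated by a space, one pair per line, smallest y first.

89 6
15841 1068

[14; 1,4,1,28] for √220; ℓ=4 ⇒ convergent index 3
a_0=14:  p_0=14·1+0=14,  q_0=14·0+1=1
a_1=1:  p_1=1·14+1=15,  q_1=1·1+0=1
a_2=4:  p_2=4·15+14=74,  q_2=4·1+1=5
a_3=1:  p_3=1·74+15=89,  q_3=1·5+1=6
→ (89, 6).  Check: 89²=7921, 220·6²=7920, difference 1.
(x_2, y_2) = (89·89 + 220·6·6, 89·6 + 6·89) = (15841, 1068)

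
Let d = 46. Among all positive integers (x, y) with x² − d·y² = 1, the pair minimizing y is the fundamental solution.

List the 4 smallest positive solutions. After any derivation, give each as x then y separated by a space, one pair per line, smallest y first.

[6; 1,3,1,1,2,6,2,1,1,3,1,12] for √46; ℓ=12 ⇒ convergent index 11
a_0=6:  p_0=6·1+0=6,  q_0=6·0+1=1
a_1=1:  p_1=1·6+1=7,  q_1=1·1+0=1
…
a_3=1:  p_3=1·27+7=34,  q_3=1·4+1=5
a_4=1:  p_4=1·34+27=61,  q_4=1·5+4=9
a_5=2:  p_5=2·61+34=156,  q_5=2·9+5=23
a_6=6:  p_6=6·156+61=997,  q_6=6·23+9=147
a_7=2:  p_7=2·997+156=2150,  q_7=2·147+23=317
a_8=1:  p_8=1·2150+997=3147,  q_8=1·317+147=464
a_9=1:  p_9=1·3147+2150=5297,  q_9=1·464+317=781
a_10=3:  p_10=3·5297+3147=19038,  q_10=3·781+464=2807
a_11=1:  p_11=1·19038+5297=24335,  q_11=1·2807+781=3588
→ (24335, 3588).  Check: 24335²=592192225, 46·3588²=592192224, difference 1.
k=2:  x_2 = 24335·24335+46·3588·3588 = 1184384449,  y_2 = 24335·3588+3588·24335 = 174627960
k=3:  x_3 = 24335·1184384449+46·3588·174627960 = 57643991108495,  y_3 = 24335·174627960+3588·1184384449 = 8499142809612
k=4:  x_4 = 24335·57643991108495+46·3588·8499142809612 = 2805533046066067201,  y_4 = 24335·8499142809612+3588·57643991108495 = 413653280369188080

24335 3588
1184384449 174627960
57643991108495 8499142809612
2805533046066067201 413653280369188080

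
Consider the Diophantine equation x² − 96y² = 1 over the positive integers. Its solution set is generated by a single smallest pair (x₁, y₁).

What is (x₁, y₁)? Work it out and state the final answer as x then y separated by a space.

49 5

d=96: √d = [9; 1,3,1,18] (ℓ=4, even), read p_3/q_3
i=0: a=9 ⇒ p=9, q=1
i=1: a=1 ⇒ p=10, q=1
i=2: a=3 ⇒ p=39, q=4
i=3: a=1 ⇒ p=49, q=5
(x₁, y₁) = (49, 5);  49² − 96·5² = 1 ✓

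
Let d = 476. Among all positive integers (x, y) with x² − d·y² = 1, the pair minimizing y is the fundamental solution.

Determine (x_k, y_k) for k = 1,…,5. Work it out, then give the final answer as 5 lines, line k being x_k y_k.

[21; 1,4,2,10,2,4,1,42] for √476; ℓ=8 ⇒ convergent index 7
step 0: (21, 1)  from 21·(1,0) + (0,1)
…
step 3: (240, 11)  from 2·(109,5) + (22,1)
step 4: (2509, 115)  from 10·(240,11) + (109,5)
step 5: (5258, 241)  from 2·(2509,115) + (240,11)
step 6: (23541, 1079)  from 4·(5258,241) + (2509,115)
step 7: (28799, 1320)  from 1·(23541,1079) + (5258,241)
fundamental: x₁=28799, y₁=1320  (since 829382401 − 476·1742400 = 1)
(x_2, y_2) = (28799·28799 + 476·1320·1320, 28799·1320 + 1320·28799) = (1658764801, 76029360)
(x_3, y_3) = (28799·1658764801 + 476·1320·76029360, 28799·76029360 + 1320·1658764801) = (95541534979199, 4379139075960)
(x_4, y_4) = (28799·95541534979199 + 476·1320·4379139075960, 28799·4379139075960 + 1320·95541534979199) = (5503001330073139201, 252229652421114720)
(x_5, y_5) = (28799·5503001330073139201 + 476·1320·252229652421114720, 28799·252229652421114720 + 1320·5503001330073139201) = (316961870514011136719999, 14527923515772226566600)

28799 1320
1658764801 76029360
95541534979199 4379139075960
5503001330073139201 252229652421114720
316961870514011136719999 14527923515772226566600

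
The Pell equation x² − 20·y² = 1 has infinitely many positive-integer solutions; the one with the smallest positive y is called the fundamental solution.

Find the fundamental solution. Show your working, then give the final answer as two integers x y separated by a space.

√20 = [4; 2,8, …], period ℓ=2 (even) → k=1
k=0  a_k=4  p_k/q_k = 4/1
k=1  a_k=2  p_k/q_k = 9/2
(x₁, y₁) = (9, 2);  9² − 20·2² = 1 ✓

9 2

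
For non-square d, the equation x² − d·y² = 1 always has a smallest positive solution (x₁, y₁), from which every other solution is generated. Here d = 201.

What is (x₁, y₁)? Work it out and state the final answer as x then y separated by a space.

√201 → a₀=14, period (5,1,1,1,2,…,1,5,28); ℓ=14 even so k=13
a_0=14:  p_0=14·1+0=14,  q_0=14·0+1=1
…
a_3=1:  p_3=1·85+71=156,  q_3=1·6+5=11
a_4=1:  p_4=1·156+85=241,  q_4=1·11+6=17
a_5=2:  p_5=2·241+156=638,  q_5=2·17+11=45
…
a_8=1:  p_8=1·7670+879=8549,  q_8=1·541+62=603
…
a_10=1:  p_10=1·24768+8549=33317,  q_10=1·1747+603=2350
a_11=1:  p_11=1·33317+24768=58085,  q_11=1·2350+1747=4097
a_12=1:  p_12=1·58085+33317=91402,  q_12=1·4097+2350=6447
a_13=5:  p_13=5·91402+58085=515095,  q_13=5·6447+4097=36332
fundamental: x₁=515095, y₁=36332  (since 265322859025 − 201·1320014224 = 1)

515095 36332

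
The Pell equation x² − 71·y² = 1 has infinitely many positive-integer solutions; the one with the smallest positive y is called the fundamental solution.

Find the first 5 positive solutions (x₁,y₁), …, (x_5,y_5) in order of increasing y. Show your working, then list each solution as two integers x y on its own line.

√71 = [8; 2,2,1,7,1,2,2,16, …], period ℓ=8 (even) → k=7
a_0=8:  p_0=8·1+0=8,  q_0=8·0+1=1
…
a_3=1:  p_3=1·42+17=59,  q_3=1·5+2=7
…
a_5=1:  p_5=1·455+59=514,  q_5=1·54+7=61
a_6=2:  p_6=2·514+455=1483,  q_6=2·61+54=176
a_7=2:  p_7=2·1483+514=3480,  q_7=2·176+61=413
fundamental: x₁=3480, y₁=413  (since 12110400 − 71·170569 = 1)
k=2:  x_2 = 3480·3480+71·413·413 = 24220799,  y_2 = 3480·413+413·3480 = 2874480
k=3:  x_3 = 3480·24220799+71·413·2874480 = 168576757560,  y_3 = 3480·2874480+413·24220799 = 20006380387
k=4:  x_4 = 3480·168576757560+71·413·20006380387 = 1173294208396801,  y_4 = 3480·20006380387+413·168576757560 = 139244404619040
k=5:  x_5 = 3480·1173294208396801+71·413·139244404619040 = 8166127521864977400,  y_5 = 3480·139244404619040+413·1173294208396801 = 969141036142138013

3480 413
24220799 2874480
168576757560 20006380387
1173294208396801 139244404619040
8166127521864977400 969141036142138013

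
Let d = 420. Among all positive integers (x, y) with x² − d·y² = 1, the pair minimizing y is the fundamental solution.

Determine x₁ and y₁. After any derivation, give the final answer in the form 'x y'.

√420 → a₀=20, period (2,40); ℓ=2 even so k=1
k=0  a_k=20  p_k/q_k = 20/1
k=1  a_k=2  p_k/q_k = 41/2
fundamental: x₁=41, y₁=2  (since 1681 − 420·4 = 1)

41 2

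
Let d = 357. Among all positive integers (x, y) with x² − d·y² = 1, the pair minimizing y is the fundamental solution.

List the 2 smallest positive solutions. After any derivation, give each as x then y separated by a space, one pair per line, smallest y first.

√357 → a₀=18, period (1,8,2,8,1,36); ℓ=6 even so k=5
a_0=18:  p_0=18·1+0=18,  q_0=18·0+1=1
a_1=1:  p_1=1·18+1=19,  q_1=1·1+0=1
a_2=8:  p_2=8·19+18=170,  q_2=8·1+1=9
a_3=2:  p_3=2·170+19=359,  q_3=2·9+1=19
a_4=8:  p_4=8·359+170=3042,  q_4=8·19+9=161
a_5=1:  p_5=1·3042+359=3401,  q_5=1·161+19=180
fundamental: x₁=3401, y₁=180  (since 11566801 − 357·32400 = 1)
k=2:  x_2 = 3401·3401+357·180·180 = 23133601,  y_2 = 3401·180+180·3401 = 1224360

3401 180
23133601 1224360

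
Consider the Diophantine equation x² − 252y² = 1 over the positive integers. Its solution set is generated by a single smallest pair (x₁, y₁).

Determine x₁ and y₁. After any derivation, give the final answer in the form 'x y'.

d=252: √d = [15; 1,6,1,30] (ℓ=4, even), read p_3/q_3
a_0=15:  p_0=15·1+0=15,  q_0=15·0+1=1
…
a_2=6:  p_2=6·16+15=111,  q_2=6·1+1=7
a_3=1:  p_3=1·111+16=127,  q_3=1·7+1=8
→ (127, 8).  Check: 127²=16129, 252·8²=16128, difference 1.

127 8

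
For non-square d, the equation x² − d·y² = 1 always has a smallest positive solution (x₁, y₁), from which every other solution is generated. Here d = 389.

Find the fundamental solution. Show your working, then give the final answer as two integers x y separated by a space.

3287049 166660

√389 = [19; 1,2,1,1,1,1,2,1,38, …], period ℓ=9 (odd) → k=17
i=0: a=19 ⇒ p=19, q=1
…
i=3: a=1 ⇒ p=79, q=4
i=4: a=1 ⇒ p=138, q=7
…
i=6: a=1 ⇒ p=355, q=18
i=7: a=2 ⇒ p=927, q=47
i=8: a=1 ⇒ p=1282, q=65
i=9: a=38 ⇒ p=49643, q=2517
…
i=12: a=1 ⇒ p=202418, q=10263
i=13: a=1 ⇒ p=353911, q=17944
…
i=16: a=2 ⇒ p=2376809, q=120509
i=17: a=1 ⇒ p=3287049, q=166660
(x₁, y₁) = (3287049, 166660);  3287049² − 389·166660² = 1 ✓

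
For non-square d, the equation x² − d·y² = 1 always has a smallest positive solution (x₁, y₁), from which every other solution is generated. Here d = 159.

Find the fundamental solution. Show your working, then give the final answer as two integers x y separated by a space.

1324 105

d=159: √d = [12; 1,1,1,1,3,1,1,1,1,24] (ℓ=10, even), read p_9/q_9
a_0=12:  p_0=12·1+0=12,  q_0=12·0+1=1
…
a_2=1:  p_2=1·13+12=25,  q_2=1·1+1=2
a_3=1:  p_3=1·25+13=38,  q_3=1·2+1=3
…
a_6=1:  p_6=1·227+63=290,  q_6=1·18+5=23
…
a_8=1:  p_8=1·517+290=807,  q_8=1·41+23=64
a_9=1:  p_9=1·807+517=1324,  q_9=1·64+41=105
(x₁, y₁) = (1324, 105);  1324² − 159·105² = 1 ✓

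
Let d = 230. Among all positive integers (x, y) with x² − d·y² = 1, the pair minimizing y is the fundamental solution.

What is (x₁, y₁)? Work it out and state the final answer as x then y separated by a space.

d=230: √d = [15; 6,30] (ℓ=2, even), read p_1/q_1
k=0  a_k=15  p_k/q_k = 15/1
k=1  a_k=6  p_k/q_k = 91/6
(x₁, y₁) = (91, 6);  91² − 230·6² = 1 ✓

91 6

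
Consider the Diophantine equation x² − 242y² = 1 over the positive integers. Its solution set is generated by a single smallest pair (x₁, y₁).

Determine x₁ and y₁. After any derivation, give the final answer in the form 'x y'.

d=242: √d = [15; 1,1,3,1,14,1,3,1,1,30] (ℓ=10, even), read p_9/q_9
a_0=15:  p_0=15·1+0=15,  q_0=15·0+1=1
a_1=1:  p_1=1·15+1=16,  q_1=1·1+0=1
a_2=1:  p_2=1·16+15=31,  q_2=1·1+1=2
…
a_4=1:  p_4=1·109+31=140,  q_4=1·7+2=9
a_5=14:  p_5=14·140+109=2069,  q_5=14·9+7=133
…
a_8=1:  p_8=1·8696+2209=10905,  q_8=1·559+142=701
a_9=1:  p_9=1·10905+8696=19601,  q_9=1·701+559=1260
→ (19601, 1260).  Check: 19601²=384199201, 242·1260²=384199200, difference 1.

19601 1260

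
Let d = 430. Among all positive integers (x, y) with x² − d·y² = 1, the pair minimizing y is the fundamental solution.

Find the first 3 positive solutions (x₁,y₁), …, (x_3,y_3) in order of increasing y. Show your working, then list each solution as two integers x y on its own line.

√430 = [20; 1,2,1,3,1,…,2,1,40, …], period ℓ=14 (even) → k=13
k=0  a_k=20  p_k/q_k = 20/1
k=1  a_k=1  p_k/q_k = 21/1
k=2  a_k=2  p_k/q_k = 62/3
k=3  a_k=1  p_k/q_k = 83/4
k=4  a_k=3  p_k/q_k = 311/15
k=5  a_k=1  p_k/q_k = 394/19
k=6  a_k=6  p_k/q_k = 2675/129
…
k=8  a_k=6  p_k/q_k = 133439/6435
k=9  a_k=1  p_k/q_k = 155233/7486
k=10  a_k=3  p_k/q_k = 599138/28893
k=11  a_k=1  p_k/q_k = 754371/36379
k=12  a_k=2  p_k/q_k = 2107880/101651
k=13  a_k=1  p_k/q_k = 2862251/138030
→ (2862251, 138030).  Check: 2862251²=8192480787001, 430·138030²=8192480787000, difference 1.
(2862251+138030√430)^2 = 16384961574001 + 790153011060√430
(2862251+138030√430)^3 = 93795745300289010251 + 4523232492118854090√430

2862251 138030
16384961574001 790153011060
93795745300289010251 4523232492118854090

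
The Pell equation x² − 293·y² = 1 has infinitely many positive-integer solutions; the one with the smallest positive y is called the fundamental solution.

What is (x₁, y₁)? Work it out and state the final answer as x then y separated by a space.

12320649 719780

[17; 8,1,1,8,34] for √293; ℓ=5 ⇒ convergent index 9
k=0  a_k=17  p_k/q_k = 17/1
k=1  a_k=8  p_k/q_k = 137/8
…
k=3  a_k=1  p_k/q_k = 291/17
…
k=6  a_k=8  p_k/q_k = 679914/39721
…
k=8  a_k=1  p_k/q_k = 1444507/84389
k=9  a_k=8  p_k/q_k = 12320649/719780
(x₁, y₁) = (12320649, 719780);  12320649² − 293·719780² = 1 ✓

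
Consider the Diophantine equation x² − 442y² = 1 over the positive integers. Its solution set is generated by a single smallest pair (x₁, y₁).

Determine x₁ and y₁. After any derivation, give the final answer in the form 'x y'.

883 42

√442 → a₀=21, period (42); ℓ=1 odd so k=1
k=0  a_k=21  p_k/q_k = 21/1
k=1  a_k=42  p_k/q_k = 883/42
→ (883, 42).  Check: 883²=779689, 442·42²=779688, difference 1.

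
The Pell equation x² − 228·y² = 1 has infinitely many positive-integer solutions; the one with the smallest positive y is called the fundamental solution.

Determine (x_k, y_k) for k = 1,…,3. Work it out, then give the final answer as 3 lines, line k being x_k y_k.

√228 → a₀=15, period (10,30); ℓ=2 even so k=1
k=0  a_k=15  p_k/q_k = 15/1
k=1  a_k=10  p_k/q_k = 151/10
→ (151, 10).  Check: 151²=22801, 228·10²=22800, difference 1.
(151+10√228)^2 = 45601 + 3020√228
(151+10√228)^3 = 13771351 + 912030√228

151 10
45601 3020
13771351 912030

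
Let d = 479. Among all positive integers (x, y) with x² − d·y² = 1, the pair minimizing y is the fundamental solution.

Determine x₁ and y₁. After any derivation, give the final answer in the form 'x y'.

d=479: √d = [21; 1,7,1,3,2,21,2,3,1,7,1,42] (ℓ=12, even), read p_11/q_11
step 0: (21, 1)  from 21·(1,0) + (0,1)
step 1: (22, 1)  from 1·(21,1) + (1,0)
step 2: (175, 8)  from 7·(22,1) + (21,1)
step 3: (197, 9)  from 1·(175,8) + (22,1)
step 4: (766, 35)  from 3·(197,9) + (175,8)
step 5: (1729, 79)  from 2·(766,35) + (197,9)
step 6: (37075, 1694)  from 21·(1729,79) + (766,35)
step 7: (75879, 3467)  from 2·(37075,1694) + (1729,79)
step 8: (264712, 12095)  from 3·(75879,3467) + (37075,1694)
step 9: (340591, 15562)  from 1·(264712,12095) + (75879,3467)
step 10: (2648849, 121029)  from 7·(340591,15562) + (264712,12095)
step 11: (2989440, 136591)  from 1·(2648849,121029) + (340591,15562)
→ (2989440, 136591).  Check: 2989440²=8936751513600, 479·136591²=8936751513599, difference 1.

2989440 136591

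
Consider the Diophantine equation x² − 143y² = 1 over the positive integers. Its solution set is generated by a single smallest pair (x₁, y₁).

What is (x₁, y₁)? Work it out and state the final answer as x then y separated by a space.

√143 = [11; 1,22, …], period ℓ=2 (even) → k=1
step 0: (11, 1)  from 11·(1,0) + (0,1)
step 1: (12, 1)  from 1·(11,1) + (1,0)
fundamental: x₁=12, y₁=1  (since 144 − 143·1 = 1)

12 1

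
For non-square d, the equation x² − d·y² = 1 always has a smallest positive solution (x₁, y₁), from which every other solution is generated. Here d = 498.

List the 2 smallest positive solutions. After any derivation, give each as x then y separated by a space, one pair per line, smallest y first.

d=498: √d = [22; 3,6,22,6,3,44] (ℓ=6, even), read p_5/q_5
a_0=22:  p_0=22·1+0=22,  q_0=22·0+1=1
a_1=3:  p_1=3·22+1=67,  q_1=3·1+0=3
a_2=6:  p_2=6·67+22=424,  q_2=6·3+1=19
a_3=22:  p_3=22·424+67=9395,  q_3=22·19+3=421
a_4=6:  p_4=6·9395+424=56794,  q_4=6·421+19=2545
a_5=3:  p_5=3·56794+9395=179777,  q_5=3·2545+421=8056
→ (179777, 8056).  Check: 179777²=32319769729, 498·8056²=32319769728, difference 1.
n=2: (179777,8056)∘(179777,8056) = (179777·179777+498·8056·8056, 179777·8056+8056·179777) = (64639539457,2896567024)

179777 8056
64639539457 2896567024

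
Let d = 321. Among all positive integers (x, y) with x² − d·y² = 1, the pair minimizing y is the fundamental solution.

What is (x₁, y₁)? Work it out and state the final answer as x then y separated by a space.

d=321: √d = [17; 1,10,1,34] (ℓ=4, even), read p_3/q_3
i=0: a=17 ⇒ p=17, q=1
i=1: a=1 ⇒ p=18, q=1
i=2: a=10 ⇒ p=197, q=11
i=3: a=1 ⇒ p=215, q=12
(x₁, y₁) = (215, 12);  215² − 321·12² = 1 ✓

215 12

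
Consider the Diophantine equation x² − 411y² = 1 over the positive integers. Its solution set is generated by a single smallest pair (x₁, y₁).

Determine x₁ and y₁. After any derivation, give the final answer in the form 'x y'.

49730 2453

[20; 3,1,1,1,19,1,1,1,3,40] for √411; ℓ=10 ⇒ convergent index 9
step 0: (20, 1)  from 20·(1,0) + (0,1)
step 1: (61, 3)  from 3·(20,1) + (1,0)
step 2: (81, 4)  from 1·(61,3) + (20,1)
step 3: (142, 7)  from 1·(81,4) + (61,3)
step 4: (223, 11)  from 1·(142,7) + (81,4)
step 5: (4379, 216)  from 19·(223,11) + (142,7)
…
step 7: (8981, 443)  from 1·(4602,227) + (4379,216)
step 8: (13583, 670)  from 1·(8981,443) + (4602,227)
step 9: (49730, 2453)  from 3·(13583,670) + (8981,443)
→ (49730, 2453).  Check: 49730²=2473072900, 411·2453²=2473072899, difference 1.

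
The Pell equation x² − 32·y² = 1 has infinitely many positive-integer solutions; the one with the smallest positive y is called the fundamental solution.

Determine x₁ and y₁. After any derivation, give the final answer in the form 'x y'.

√32 = [5; 1,1,1,10, …], period ℓ=4 (even) → k=3
i=0: a=5 ⇒ p=5, q=1
…
i=2: a=1 ⇒ p=11, q=2
i=3: a=1 ⇒ p=17, q=3
→ (17, 3).  Check: 17²=289, 32·3²=288, difference 1.

17 3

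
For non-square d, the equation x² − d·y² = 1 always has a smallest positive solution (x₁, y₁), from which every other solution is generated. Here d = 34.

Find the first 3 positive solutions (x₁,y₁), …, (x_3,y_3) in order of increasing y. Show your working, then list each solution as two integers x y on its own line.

√34 = [5; 1,4,1,10, …], period ℓ=4 (even) → k=3
k=0  a_k=5  p_k/q_k = 5/1
…
k=2  a_k=4  p_k/q_k = 29/5
k=3  a_k=1  p_k/q_k = 35/6
→ (35, 6).  Check: 35²=1225, 34·6²=1224, difference 1.
(x_2, y_2) = (35·35 + 34·6·6, 35·6 + 6·35) = (2449, 420)
(x_3, y_3) = (35·2449 + 34·6·420, 35·420 + 6·2449) = (171395, 29394)

35 6
2449 420
171395 29394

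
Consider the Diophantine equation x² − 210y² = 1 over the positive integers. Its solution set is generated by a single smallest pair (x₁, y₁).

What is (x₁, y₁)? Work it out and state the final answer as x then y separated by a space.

29 2

√210 = [14; 2,28, …], period ℓ=2 (even) → k=1
k=0  a_k=14  p_k/q_k = 14/1
k=1  a_k=2  p_k/q_k = 29/2
→ (29, 2).  Check: 29²=841, 210·2²=840, difference 1.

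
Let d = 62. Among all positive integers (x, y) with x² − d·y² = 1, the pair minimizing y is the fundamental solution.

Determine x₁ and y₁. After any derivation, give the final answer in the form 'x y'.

[7; 1,6,1,14] for √62; ℓ=4 ⇒ convergent index 3
step 0: (7, 1)  from 7·(1,0) + (0,1)
…
step 2: (55, 7)  from 6·(8,1) + (7,1)
step 3: (63, 8)  from 1·(55,7) + (8,1)
(x₁, y₁) = (63, 8);  63² − 62·8² = 1 ✓

63 8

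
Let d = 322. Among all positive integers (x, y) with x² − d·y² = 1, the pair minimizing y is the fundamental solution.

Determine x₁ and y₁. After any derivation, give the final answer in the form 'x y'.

√322 → a₀=17, period (1,16,1,34); ℓ=4 even so k=3
step 0: (17, 1)  from 17·(1,0) + (0,1)
step 1: (18, 1)  from 1·(17,1) + (1,0)
step 2: (305, 17)  from 16·(18,1) + (17,1)
step 3: (323, 18)  from 1·(305,17) + (18,1)
fundamental: x₁=323, y₁=18  (since 104329 − 322·324 = 1)

323 18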